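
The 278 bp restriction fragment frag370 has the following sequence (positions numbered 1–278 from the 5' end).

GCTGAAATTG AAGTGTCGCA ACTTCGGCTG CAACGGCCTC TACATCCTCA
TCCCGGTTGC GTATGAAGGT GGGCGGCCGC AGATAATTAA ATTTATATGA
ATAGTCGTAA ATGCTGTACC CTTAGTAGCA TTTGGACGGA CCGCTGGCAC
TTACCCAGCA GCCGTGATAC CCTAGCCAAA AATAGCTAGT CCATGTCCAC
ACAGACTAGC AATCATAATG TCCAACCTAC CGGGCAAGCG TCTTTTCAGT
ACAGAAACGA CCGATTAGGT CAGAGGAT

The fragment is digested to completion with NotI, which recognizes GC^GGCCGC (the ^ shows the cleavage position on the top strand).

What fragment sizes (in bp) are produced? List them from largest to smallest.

The NotI site (GCGGCCGC) starts at position 73.
NotI cuts after base 2 of each site, so after position 74.
Linear molecule, 1 cut → 2 fragments:
  1–74 → 74 bp
  75–278 → 204 bp
Sorted largest to smallest: 204, 74 bp.

204, 74 bp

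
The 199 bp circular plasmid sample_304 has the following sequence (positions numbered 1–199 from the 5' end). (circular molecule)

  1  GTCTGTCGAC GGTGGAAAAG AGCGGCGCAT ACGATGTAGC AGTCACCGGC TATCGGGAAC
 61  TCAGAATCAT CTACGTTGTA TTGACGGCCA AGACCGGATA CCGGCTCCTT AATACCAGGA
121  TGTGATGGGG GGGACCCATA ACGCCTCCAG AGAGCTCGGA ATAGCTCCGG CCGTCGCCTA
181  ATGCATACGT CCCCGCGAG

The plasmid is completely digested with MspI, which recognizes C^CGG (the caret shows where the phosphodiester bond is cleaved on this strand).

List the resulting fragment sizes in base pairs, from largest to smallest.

78, 66, 48, 7 bp

MspI sites (CCGG) start at positions 46, 94, 101, 167.
MspI cuts after the first base of each site, so after positions 46, 94, 101, 167.
Circular molecule, 4 cuts → 4 fragments:
  47–94 → 48 bp
  95–101 → 7 bp
  102–167 → 66 bp
  168–199 then 1–46 → 32 + 46 = 78 bp
Sorted largest to smallest: 78, 66, 48, 7 bp.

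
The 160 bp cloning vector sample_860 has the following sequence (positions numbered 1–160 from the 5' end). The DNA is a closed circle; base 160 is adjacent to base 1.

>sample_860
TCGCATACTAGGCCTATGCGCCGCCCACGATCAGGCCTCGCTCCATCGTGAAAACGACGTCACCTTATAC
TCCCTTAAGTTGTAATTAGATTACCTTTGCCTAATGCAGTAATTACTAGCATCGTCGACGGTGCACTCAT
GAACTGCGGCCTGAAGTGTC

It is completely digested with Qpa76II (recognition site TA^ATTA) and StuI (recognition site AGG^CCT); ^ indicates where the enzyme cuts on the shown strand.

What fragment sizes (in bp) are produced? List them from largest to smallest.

61, 49, 27, 23 bp

Qpa76II sites (TAATTA) start at positions 83, 110.
Qpa76II cuts after base 2 of each site, so after positions 84, 111.
StuI sites (AGGCCT) start at positions 10, 33.
StuI cuts after base 3 of each site, so after positions 12, 35.
Combined cut positions: 12, 35, 84, 111.
Circular molecule, 4 cuts → 4 fragments:
  13–35 → 23 bp
  36–84 → 49 bp
  85–111 → 27 bp
  112–160 then 1–12 → 49 + 12 = 61 bp
Sorted largest to smallest: 61, 49, 27, 23 bp.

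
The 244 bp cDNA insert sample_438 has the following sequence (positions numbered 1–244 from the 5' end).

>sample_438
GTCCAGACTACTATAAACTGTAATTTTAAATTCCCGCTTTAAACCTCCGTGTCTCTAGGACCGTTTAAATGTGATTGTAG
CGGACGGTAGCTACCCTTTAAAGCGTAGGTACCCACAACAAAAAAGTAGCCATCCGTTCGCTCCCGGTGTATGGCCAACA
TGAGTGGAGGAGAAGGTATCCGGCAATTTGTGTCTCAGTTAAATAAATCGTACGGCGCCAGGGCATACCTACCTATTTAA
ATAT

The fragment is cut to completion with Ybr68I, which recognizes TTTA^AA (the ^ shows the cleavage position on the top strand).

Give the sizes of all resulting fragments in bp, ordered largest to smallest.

139, 33, 28, 26, 13, 5 bp

Ybr68I sites (TTTAAA) start at positions 25, 38, 64, 97, 236.
Ybr68I cuts after base 4 of each site, so after positions 28, 41, 67, 100, 239.
Linear molecule, 5 cuts → 6 fragments:
  1–28 → 28 bp
  29–41 → 13 bp
  42–67 → 26 bp
  68–100 → 33 bp
  101–239 → 139 bp
  240–244 → 5 bp
Sorted largest to smallest: 139, 33, 28, 26, 13, 5 bp.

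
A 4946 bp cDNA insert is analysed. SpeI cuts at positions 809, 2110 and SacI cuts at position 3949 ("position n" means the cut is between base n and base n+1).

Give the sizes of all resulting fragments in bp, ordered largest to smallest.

Combined cut positions (sorted): 809, 2110, 3949.
Linear molecule, 3 cuts → 4 fragments:
  809 − 0 = 809 bp
  2110 − 809 = 1301 bp
  3949 − 2110 = 1839 bp
  4946 − 3949 = 997 bp
Sorted largest to smallest: 1839, 1301, 997, 809 bp.

1839, 1301, 997, 809 bp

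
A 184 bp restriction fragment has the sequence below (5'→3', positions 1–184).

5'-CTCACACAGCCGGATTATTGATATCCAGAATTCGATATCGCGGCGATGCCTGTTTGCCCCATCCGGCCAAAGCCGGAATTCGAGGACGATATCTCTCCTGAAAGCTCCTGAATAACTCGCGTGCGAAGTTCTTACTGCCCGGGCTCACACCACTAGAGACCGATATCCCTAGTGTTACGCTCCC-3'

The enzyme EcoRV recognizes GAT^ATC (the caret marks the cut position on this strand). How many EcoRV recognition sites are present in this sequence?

GATATC occurs starting at positions 20, 34, 88, 162.
EcoRV cuts at 4 sites.

4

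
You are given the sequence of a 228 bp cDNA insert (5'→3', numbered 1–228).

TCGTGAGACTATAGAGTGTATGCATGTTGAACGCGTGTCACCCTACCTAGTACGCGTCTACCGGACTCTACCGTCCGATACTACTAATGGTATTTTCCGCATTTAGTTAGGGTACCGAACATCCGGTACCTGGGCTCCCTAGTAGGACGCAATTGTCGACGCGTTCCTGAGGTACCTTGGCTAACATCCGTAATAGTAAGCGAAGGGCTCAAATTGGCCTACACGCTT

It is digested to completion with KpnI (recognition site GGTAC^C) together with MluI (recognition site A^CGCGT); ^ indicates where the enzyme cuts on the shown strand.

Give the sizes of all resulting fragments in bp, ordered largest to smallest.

63, 53, 31, 30, 21, 16, 14 bp

KpnI sites (GGTACC) start at positions 111, 125, 171.
KpnI cuts after base 5 of each site (before the last base), so after positions 115, 129, 175.
MluI sites (ACGCGT) start at positions 31, 52, 159.
MluI cuts after the first base of each site, so after positions 31, 52, 159.
Combined cut positions: 31, 52, 115, 129, 159, 175.
Linear molecule, 6 cuts → 7 fragments:
  1–31 → 31 bp
  32–52 → 21 bp
  53–115 → 63 bp
  116–129 → 14 bp
  130–159 → 30 bp
  160–175 → 16 bp
  176–228 → 53 bp
Sorted largest to smallest: 63, 53, 31, 30, 21, 16, 14 bp.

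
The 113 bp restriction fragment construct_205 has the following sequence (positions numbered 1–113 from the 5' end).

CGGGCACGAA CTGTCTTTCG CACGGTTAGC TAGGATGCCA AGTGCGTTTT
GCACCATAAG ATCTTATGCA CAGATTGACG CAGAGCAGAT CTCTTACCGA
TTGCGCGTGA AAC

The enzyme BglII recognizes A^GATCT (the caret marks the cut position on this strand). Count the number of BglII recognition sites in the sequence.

2

AGATCT occurs starting at positions 59, 87.
BglII cuts at 2 sites.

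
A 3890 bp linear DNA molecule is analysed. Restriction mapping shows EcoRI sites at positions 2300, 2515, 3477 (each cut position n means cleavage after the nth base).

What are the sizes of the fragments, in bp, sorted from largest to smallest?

Linear molecule, 3 cuts → 4 fragments:
  2300 − 0 = 2300 bp
  2515 − 2300 = 215 bp
  3477 − 2515 = 962 bp
  3890 − 3477 = 413 bp
Sorted largest to smallest: 2300, 962, 413, 215 bp.

2300, 962, 413, 215 bp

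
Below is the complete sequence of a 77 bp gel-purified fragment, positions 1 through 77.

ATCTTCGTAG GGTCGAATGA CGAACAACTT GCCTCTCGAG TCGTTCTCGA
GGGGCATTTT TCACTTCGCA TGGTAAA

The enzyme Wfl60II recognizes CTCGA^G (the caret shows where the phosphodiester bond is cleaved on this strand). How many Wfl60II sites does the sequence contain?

2

CTCGAG occurs starting at positions 35, 46.
Wfl60II cuts at 2 sites.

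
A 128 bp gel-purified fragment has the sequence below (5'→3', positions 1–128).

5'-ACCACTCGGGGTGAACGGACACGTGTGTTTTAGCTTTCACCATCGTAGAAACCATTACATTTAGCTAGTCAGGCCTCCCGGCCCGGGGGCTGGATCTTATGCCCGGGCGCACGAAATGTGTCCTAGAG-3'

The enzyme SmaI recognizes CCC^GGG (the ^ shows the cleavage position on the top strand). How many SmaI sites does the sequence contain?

CCCGGG occurs starting at positions 82, 102.
SmaI cuts at 2 sites.

2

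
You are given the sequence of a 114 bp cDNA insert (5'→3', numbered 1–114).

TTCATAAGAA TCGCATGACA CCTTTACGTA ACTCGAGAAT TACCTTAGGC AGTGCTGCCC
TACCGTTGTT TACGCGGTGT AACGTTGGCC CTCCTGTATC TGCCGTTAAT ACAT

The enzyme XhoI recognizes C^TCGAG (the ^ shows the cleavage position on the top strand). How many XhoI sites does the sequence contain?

1

CTCGAG occurs starting at position 32.
XhoI cuts at 1 site.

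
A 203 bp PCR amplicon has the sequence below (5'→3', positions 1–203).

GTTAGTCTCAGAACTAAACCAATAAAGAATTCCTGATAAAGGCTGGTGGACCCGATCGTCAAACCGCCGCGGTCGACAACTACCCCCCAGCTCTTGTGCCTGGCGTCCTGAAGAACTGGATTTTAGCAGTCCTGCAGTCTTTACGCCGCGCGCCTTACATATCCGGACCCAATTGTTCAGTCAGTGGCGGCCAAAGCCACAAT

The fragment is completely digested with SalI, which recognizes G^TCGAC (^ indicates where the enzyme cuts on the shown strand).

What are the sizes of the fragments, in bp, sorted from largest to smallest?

131, 72 bp

The SalI site (GTCGAC) starts at position 72.
SalI cuts after the first base of each site, so after position 72.
Linear molecule, 1 cut → 2 fragments:
  1–72 → 72 bp
  73–203 → 131 bp
Sorted largest to smallest: 131, 72 bp.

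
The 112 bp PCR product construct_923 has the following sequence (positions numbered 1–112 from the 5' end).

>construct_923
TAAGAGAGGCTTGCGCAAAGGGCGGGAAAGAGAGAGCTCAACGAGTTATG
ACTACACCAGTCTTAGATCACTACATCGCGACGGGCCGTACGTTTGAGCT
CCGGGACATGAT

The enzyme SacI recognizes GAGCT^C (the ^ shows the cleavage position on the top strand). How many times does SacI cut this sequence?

GAGCTC occurs starting at positions 34, 96.
SacI cuts at 2 sites.

2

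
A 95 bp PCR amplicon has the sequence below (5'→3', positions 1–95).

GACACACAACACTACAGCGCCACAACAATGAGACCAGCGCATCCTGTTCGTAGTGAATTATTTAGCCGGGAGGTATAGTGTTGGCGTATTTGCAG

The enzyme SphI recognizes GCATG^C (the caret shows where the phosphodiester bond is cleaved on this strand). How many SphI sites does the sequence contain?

0

No occurrence of GCATGC is present in the sequence.
SphI does not cut: 0 sites.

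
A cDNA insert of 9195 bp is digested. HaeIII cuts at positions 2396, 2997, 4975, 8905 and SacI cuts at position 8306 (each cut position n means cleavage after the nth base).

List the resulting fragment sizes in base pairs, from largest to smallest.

Combined cut positions (sorted): 2396, 2997, 4975, 8306, 8905.
Linear molecule, 5 cuts → 6 fragments:
  2396 − 0 = 2396 bp
  2997 − 2396 = 601 bp
  4975 − 2997 = 1978 bp
  8306 − 4975 = 3331 bp
  8905 − 8306 = 599 bp
  9195 − 8905 = 290 bp
Sorted largest to smallest: 3331, 2396, 1978, 601, 599, 290 bp.

3331, 2396, 1978, 601, 599, 290 bp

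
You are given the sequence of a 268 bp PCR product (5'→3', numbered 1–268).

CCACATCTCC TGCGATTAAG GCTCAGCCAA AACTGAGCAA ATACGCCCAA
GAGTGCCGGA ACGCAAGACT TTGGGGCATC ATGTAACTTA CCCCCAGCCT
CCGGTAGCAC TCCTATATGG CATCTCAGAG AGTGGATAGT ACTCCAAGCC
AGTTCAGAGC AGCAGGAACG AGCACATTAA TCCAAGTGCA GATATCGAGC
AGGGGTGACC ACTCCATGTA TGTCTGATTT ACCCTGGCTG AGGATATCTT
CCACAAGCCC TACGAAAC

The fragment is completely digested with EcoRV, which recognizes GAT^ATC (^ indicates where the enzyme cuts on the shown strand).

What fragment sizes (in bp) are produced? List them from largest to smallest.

EcoRV sites (GATATC) start at positions 191, 243.
EcoRV cuts after base 3 of each site, so after positions 193, 245.
Linear molecule, 2 cuts → 3 fragments:
  1–193 → 193 bp
  194–245 → 52 bp
  246–268 → 23 bp
Sorted largest to smallest: 193, 52, 23 bp.

193, 52, 23 bp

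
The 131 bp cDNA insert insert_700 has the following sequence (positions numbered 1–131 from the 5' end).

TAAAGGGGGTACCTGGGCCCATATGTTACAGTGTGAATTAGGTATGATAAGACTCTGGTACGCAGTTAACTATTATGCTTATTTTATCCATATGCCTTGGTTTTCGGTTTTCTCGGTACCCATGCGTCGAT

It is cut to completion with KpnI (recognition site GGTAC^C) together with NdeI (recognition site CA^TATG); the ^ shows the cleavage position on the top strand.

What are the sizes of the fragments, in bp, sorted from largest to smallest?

69, 29, 12, 12, 9 bp

KpnI sites (GGTACC) start at positions 8, 115.
KpnI cuts after base 5 of each site (before the last base), so after positions 12, 119.
NdeI sites (CATATG) start at positions 20, 89.
NdeI cuts after base 2 of each site, so after positions 21, 90.
Combined cut positions: 12, 21, 90, 119.
Linear molecule, 4 cuts → 5 fragments:
  1–12 → 12 bp
  13–21 → 9 bp
  22–90 → 69 bp
  91–119 → 29 bp
  120–131 → 12 bp
Sorted largest to smallest: 69, 29, 12, 12, 9 bp.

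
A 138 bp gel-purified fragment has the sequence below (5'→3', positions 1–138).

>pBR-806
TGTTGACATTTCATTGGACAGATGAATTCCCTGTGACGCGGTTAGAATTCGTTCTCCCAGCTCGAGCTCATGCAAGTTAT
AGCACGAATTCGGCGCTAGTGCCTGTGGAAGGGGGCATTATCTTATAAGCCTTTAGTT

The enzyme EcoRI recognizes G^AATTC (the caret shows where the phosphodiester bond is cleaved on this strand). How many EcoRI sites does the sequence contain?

GAATTC occurs starting at positions 24, 45, 86.
EcoRI cuts at 3 sites.

3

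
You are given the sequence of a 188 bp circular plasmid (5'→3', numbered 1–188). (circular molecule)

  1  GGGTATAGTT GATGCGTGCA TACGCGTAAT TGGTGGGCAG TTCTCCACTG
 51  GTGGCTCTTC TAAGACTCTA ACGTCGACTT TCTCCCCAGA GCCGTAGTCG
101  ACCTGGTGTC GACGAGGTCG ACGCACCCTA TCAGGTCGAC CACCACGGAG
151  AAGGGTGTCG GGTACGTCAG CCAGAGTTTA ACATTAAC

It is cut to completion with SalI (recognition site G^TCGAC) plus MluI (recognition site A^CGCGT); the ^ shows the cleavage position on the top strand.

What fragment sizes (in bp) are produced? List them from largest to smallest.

75, 51, 24, 18, 11, 9 bp

SalI sites (GTCGAC) start at positions 73, 97, 108, 117, 135.
SalI cuts after the first base of each site, so after positions 73, 97, 108, 117, 135.
The MluI site (ACGCGT) starts at position 22.
MluI cuts after the first base of each site, so after position 22.
Combined cut positions: 22, 73, 97, 108, 117, 135.
Circular molecule, 6 cuts → 6 fragments:
  23–73 → 51 bp
  74–97 → 24 bp
  98–108 → 11 bp
  109–117 → 9 bp
  118–135 → 18 bp
  136–188 then 1–22 → 53 + 22 = 75 bp
Sorted largest to smallest: 75, 51, 24, 18, 11, 9 bp.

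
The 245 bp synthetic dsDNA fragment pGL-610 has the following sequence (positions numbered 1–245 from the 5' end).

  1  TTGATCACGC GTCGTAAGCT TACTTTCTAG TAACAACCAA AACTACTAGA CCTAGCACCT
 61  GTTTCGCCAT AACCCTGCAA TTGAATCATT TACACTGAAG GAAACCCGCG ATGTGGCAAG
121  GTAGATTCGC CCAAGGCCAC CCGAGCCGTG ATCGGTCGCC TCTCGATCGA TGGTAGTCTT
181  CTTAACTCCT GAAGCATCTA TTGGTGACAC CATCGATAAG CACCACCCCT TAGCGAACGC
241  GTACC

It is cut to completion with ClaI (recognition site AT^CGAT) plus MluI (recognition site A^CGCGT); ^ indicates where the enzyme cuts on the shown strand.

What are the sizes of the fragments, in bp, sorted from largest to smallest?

ClaI sites (ATCGAT) start at positions 166, 212.
ClaI cuts after base 2 of each site, so after positions 167, 213.
MluI sites (ACGCGT) start at positions 7, 237.
MluI cuts after the first base of each site, so after positions 7, 237.
Combined cut positions: 7, 167, 213, 237.
Linear molecule, 4 cuts → 5 fragments:
  1–7 → 7 bp
  8–167 → 160 bp
  168–213 → 46 bp
  214–237 → 24 bp
  238–245 → 8 bp
Sorted largest to smallest: 160, 46, 24, 8, 7 bp.

160, 46, 24, 8, 7 bp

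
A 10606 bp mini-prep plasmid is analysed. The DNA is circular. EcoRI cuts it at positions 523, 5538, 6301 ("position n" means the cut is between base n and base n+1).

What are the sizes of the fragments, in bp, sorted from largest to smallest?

5015, 4828, 763 bp

Circular molecule, 3 cuts → 3 fragments:
  5538 − 523 = 5015 bp
  6301 − 5538 = 763 bp
  wrap: 10606 − 6301 + 523 = 4828 bp
Sorted largest to smallest: 5015, 4828, 763 bp.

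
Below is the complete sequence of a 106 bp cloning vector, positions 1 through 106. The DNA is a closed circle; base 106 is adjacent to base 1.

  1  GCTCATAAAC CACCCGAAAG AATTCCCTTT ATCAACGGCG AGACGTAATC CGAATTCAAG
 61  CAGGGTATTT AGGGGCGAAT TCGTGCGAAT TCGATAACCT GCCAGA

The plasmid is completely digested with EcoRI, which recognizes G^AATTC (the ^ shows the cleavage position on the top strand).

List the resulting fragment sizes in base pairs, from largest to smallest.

EcoRI sites (GAATTC) start at positions 20, 52, 77, 87.
EcoRI cuts after the first base of each site, so after positions 20, 52, 77, 87.
Circular molecule, 4 cuts → 4 fragments:
  21–52 → 32 bp
  53–77 → 25 bp
  78–87 → 10 bp
  88–106 then 1–20 → 19 + 20 = 39 bp
Sorted largest to smallest: 39, 32, 25, 10 bp.

39, 32, 25, 10 bp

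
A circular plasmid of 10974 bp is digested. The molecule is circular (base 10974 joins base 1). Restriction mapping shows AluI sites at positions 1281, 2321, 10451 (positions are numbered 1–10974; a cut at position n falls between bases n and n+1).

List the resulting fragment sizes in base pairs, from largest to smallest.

Circular molecule, 3 cuts → 3 fragments:
  2321 − 1281 = 1040 bp
  10451 − 2321 = 8130 bp
  wrap: 10974 − 10451 + 1281 = 1804 bp
Sorted largest to smallest: 8130, 1804, 1040 bp.

8130, 1804, 1040 bp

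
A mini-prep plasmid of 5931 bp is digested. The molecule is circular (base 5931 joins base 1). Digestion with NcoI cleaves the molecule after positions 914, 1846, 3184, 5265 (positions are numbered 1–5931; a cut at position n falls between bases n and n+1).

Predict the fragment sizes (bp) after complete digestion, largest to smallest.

Circular molecule, 4 cuts → 4 fragments:
  1846 − 914 = 932 bp
  3184 − 1846 = 1338 bp
  5265 − 3184 = 2081 bp
  wrap: 5931 − 5265 + 914 = 1580 bp
Sorted largest to smallest: 2081, 1580, 1338, 932 bp.

2081, 1580, 1338, 932 bp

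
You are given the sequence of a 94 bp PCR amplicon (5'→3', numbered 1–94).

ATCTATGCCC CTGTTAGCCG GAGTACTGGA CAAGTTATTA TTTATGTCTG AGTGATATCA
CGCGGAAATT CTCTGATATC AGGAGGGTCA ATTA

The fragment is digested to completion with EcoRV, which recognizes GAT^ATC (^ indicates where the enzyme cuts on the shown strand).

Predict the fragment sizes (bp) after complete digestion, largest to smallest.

56, 21, 17 bp

EcoRV sites (GATATC) start at positions 54, 75.
EcoRV cuts after base 3 of each site, so after positions 56, 77.
Linear molecule, 2 cuts → 3 fragments:
  1–56 → 56 bp
  57–77 → 21 bp
  78–94 → 17 bp
Sorted largest to smallest: 56, 21, 17 bp.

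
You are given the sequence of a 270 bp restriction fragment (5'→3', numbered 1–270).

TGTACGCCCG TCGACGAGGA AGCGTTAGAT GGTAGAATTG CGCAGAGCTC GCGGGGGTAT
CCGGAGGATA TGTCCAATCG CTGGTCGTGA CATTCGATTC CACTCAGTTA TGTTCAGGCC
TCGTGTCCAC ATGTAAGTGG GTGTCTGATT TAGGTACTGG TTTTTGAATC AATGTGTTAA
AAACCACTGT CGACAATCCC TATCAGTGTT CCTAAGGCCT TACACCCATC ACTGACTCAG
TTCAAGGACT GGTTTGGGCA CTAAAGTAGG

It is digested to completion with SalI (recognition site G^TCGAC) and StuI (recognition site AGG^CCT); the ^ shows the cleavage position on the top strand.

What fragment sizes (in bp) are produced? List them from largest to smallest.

SalI sites (GTCGAC) start at positions 10, 189.
SalI cuts after the first base of each site, so after positions 10, 189.
StuI sites (AGGCCT) start at positions 116, 215.
StuI cuts after base 3 of each site, so after positions 118, 217.
Combined cut positions: 10, 118, 189, 217.
Linear molecule, 4 cuts → 5 fragments:
  1–10 → 10 bp
  11–118 → 108 bp
  119–189 → 71 bp
  190–217 → 28 bp
  218–270 → 53 bp
Sorted largest to smallest: 108, 71, 53, 28, 10 bp.

108, 71, 53, 28, 10 bp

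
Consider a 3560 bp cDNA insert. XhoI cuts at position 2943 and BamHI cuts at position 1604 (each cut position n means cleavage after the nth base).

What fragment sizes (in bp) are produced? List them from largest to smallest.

1604, 1339, 617 bp

Combined cut positions (sorted): 1604, 2943.
Linear molecule, 2 cuts → 3 fragments:
  1604 − 0 = 1604 bp
  2943 − 1604 = 1339 bp
  3560 − 2943 = 617 bp
Sorted largest to smallest: 1604, 1339, 617 bp.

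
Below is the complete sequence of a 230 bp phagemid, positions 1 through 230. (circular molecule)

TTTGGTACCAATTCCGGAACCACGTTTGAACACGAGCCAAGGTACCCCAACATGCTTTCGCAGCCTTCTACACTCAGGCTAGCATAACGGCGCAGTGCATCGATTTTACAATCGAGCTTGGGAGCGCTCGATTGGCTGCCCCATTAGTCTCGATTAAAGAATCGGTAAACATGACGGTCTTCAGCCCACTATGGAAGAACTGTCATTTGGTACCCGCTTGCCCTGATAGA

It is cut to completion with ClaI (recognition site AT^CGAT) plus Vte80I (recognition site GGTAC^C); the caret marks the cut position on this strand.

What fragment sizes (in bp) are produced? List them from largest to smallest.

The ClaI site (ATCGAT) starts at position 99.
ClaI cuts after base 2 of each site, so after position 100.
Vte80I sites (GGTACC) start at positions 4, 41, 209.
Vte80I cuts after base 5 of each site (before the last base), so after positions 8, 45, 213.
Combined cut positions: 8, 45, 100, 213.
Circular molecule, 4 cuts → 4 fragments:
  9–45 → 37 bp
  46–100 → 55 bp
  101–213 → 113 bp
  214–230 then 1–8 → 17 + 8 = 25 bp
Sorted largest to smallest: 113, 55, 37, 25 bp.

113, 55, 37, 25 bp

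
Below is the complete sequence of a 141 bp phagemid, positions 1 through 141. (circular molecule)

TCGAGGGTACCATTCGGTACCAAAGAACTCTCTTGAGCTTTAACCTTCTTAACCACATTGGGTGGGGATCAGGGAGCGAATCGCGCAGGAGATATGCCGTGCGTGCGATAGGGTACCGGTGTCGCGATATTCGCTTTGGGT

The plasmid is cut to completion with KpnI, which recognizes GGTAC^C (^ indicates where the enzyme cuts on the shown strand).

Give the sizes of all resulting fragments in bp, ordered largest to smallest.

KpnI sites (GGTACC) start at positions 6, 16, 112.
KpnI cuts after base 5 of each site (before the last base), so after positions 10, 20, 116.
Circular molecule, 3 cuts → 3 fragments:
  11–20 → 10 bp
  21–116 → 96 bp
  117–141 then 1–10 → 25 + 10 = 35 bp
Sorted largest to smallest: 96, 35, 10 bp.

96, 35, 10 bp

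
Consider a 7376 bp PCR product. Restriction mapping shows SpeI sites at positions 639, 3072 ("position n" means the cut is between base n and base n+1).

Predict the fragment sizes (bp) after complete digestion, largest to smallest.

4304, 2433, 639 bp

Linear molecule, 2 cuts → 3 fragments:
  639 − 0 = 639 bp
  3072 − 639 = 2433 bp
  7376 − 3072 = 4304 bp
Sorted largest to smallest: 4304, 2433, 639 bp.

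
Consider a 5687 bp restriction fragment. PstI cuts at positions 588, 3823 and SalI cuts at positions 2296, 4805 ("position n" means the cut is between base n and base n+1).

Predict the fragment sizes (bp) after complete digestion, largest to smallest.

1708, 1527, 982, 882, 588 bp

Combined cut positions (sorted): 588, 2296, 3823, 4805.
Linear molecule, 4 cuts → 5 fragments:
  588 − 0 = 588 bp
  2296 − 588 = 1708 bp
  3823 − 2296 = 1527 bp
  4805 − 3823 = 982 bp
  5687 − 4805 = 882 bp
Sorted largest to smallest: 1708, 1527, 982, 882, 588 bp.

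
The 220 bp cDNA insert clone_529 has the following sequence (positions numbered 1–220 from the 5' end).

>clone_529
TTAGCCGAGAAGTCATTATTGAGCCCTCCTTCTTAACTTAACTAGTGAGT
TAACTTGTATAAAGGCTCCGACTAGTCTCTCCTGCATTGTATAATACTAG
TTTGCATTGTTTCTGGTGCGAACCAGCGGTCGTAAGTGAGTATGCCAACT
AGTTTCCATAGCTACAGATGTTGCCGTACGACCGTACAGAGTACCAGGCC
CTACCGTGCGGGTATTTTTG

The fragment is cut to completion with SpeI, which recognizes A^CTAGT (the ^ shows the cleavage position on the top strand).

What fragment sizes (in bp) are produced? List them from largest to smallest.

72, 52, 41, 30, 25 bp

SpeI sites (ACTAGT) start at positions 41, 71, 96, 148.
SpeI cuts after the first base of each site, so after positions 41, 71, 96, 148.
Linear molecule, 4 cuts → 5 fragments:
  1–41 → 41 bp
  42–71 → 30 bp
  72–96 → 25 bp
  97–148 → 52 bp
  149–220 → 72 bp
Sorted largest to smallest: 72, 52, 41, 30, 25 bp.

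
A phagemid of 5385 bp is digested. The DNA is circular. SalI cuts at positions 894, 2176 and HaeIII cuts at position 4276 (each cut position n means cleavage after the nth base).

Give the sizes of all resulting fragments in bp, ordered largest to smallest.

Combined cut positions (sorted): 894, 2176, 4276.
Circular molecule, 3 cuts → 3 fragments:
  2176 − 894 = 1282 bp
  4276 − 2176 = 2100 bp
  wrap: 5385 − 4276 + 894 = 2003 bp
Sorted largest to smallest: 2100, 2003, 1282 bp.

2100, 2003, 1282 bp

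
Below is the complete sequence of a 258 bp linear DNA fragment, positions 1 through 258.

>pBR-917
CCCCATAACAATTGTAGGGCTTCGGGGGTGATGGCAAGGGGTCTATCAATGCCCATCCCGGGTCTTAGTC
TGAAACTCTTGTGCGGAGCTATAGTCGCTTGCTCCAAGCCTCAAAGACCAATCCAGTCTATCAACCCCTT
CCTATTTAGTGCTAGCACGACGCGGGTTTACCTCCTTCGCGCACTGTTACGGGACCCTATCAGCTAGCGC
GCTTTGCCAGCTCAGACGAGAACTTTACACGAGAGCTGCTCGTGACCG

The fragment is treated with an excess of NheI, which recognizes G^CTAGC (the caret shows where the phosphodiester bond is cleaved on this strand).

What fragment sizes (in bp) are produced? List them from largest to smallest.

151, 55, 52 bp

NheI sites (GCTAGC) start at positions 151, 203.
NheI cuts after the first base of each site, so after positions 151, 203.
Linear molecule, 2 cuts → 3 fragments:
  1–151 → 151 bp
  152–203 → 52 bp
  204–258 → 55 bp
Sorted largest to smallest: 151, 55, 52 bp.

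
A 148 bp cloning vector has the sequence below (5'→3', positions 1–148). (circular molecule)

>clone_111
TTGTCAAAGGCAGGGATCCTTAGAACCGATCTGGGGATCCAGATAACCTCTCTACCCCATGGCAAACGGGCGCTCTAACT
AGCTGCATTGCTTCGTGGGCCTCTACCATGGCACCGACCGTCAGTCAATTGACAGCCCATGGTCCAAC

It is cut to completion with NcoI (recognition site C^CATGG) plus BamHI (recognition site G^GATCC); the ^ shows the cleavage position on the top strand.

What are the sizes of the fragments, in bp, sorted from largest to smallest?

NcoI sites (CCATGG) start at positions 57, 106, 137.
NcoI cuts after the first base of each site, so after positions 57, 106, 137.
BamHI sites (GGATCC) start at positions 14, 35.
BamHI cuts after the first base of each site, so after positions 14, 35.
Combined cut positions: 14, 35, 57, 106, 137.
Circular molecule, 5 cuts → 5 fragments:
  15–35 → 21 bp
  36–57 → 22 bp
  58–106 → 49 bp
  107–137 → 31 bp
  138–148 then 1–14 → 11 + 14 = 25 bp
Sorted largest to smallest: 49, 31, 25, 22, 21 bp.

49, 31, 25, 22, 21 bp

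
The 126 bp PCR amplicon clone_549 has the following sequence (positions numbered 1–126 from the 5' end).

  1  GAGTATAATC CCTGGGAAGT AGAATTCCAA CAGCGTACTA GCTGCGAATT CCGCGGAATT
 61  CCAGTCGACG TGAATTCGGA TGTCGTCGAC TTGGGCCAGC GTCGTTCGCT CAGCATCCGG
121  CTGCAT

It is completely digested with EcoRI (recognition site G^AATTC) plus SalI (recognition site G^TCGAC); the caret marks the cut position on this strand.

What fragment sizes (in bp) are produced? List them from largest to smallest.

41, 24, 22, 13, 10, 8, 8 bp

EcoRI sites (GAATTC) start at positions 22, 46, 56, 72.
EcoRI cuts after the first base of each site, so after positions 22, 46, 56, 72.
SalI sites (GTCGAC) start at positions 64, 85.
SalI cuts after the first base of each site, so after positions 64, 85.
Combined cut positions: 22, 46, 56, 64, 72, 85.
Linear molecule, 6 cuts → 7 fragments:
  1–22 → 22 bp
  23–46 → 24 bp
  47–56 → 10 bp
  57–64 → 8 bp
  65–72 → 8 bp
  73–85 → 13 bp
  86–126 → 41 bp
Sorted largest to smallest: 41, 24, 22, 13, 10, 8, 8 bp.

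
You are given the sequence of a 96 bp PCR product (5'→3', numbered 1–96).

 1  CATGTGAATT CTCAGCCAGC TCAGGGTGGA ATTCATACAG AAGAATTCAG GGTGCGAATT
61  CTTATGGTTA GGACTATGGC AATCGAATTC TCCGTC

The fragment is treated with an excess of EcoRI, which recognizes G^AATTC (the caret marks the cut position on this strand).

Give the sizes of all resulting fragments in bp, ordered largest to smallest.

EcoRI sites (GAATTC) start at positions 6, 29, 43, 56, 85.
EcoRI cuts after the first base of each site, so after positions 6, 29, 43, 56, 85.
Linear molecule, 5 cuts → 6 fragments:
  1–6 → 6 bp
  7–29 → 23 bp
  30–43 → 14 bp
  44–56 → 13 bp
  57–85 → 29 bp
  86–96 → 11 bp
Sorted largest to smallest: 29, 23, 14, 13, 11, 6 bp.

29, 23, 14, 13, 11, 6 bp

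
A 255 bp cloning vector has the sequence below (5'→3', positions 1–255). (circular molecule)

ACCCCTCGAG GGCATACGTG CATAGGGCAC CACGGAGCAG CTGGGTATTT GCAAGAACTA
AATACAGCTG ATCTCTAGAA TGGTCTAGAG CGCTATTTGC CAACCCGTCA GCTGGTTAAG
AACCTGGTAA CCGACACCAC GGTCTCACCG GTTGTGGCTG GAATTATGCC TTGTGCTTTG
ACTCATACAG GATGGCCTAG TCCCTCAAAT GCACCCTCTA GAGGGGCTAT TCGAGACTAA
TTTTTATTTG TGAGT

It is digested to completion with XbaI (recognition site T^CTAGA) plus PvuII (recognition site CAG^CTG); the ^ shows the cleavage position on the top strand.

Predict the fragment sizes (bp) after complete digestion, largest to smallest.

XbaI sites (TCTAGA) start at positions 74, 84, 217.
XbaI cuts after the first base of each site, so after positions 74, 84, 217.
PvuII sites (CAGCTG) start at positions 38, 65, 109.
PvuII cuts after base 3 of each site, so after positions 40, 67, 111.
Combined cut positions: 40, 67, 74, 84, 111, 217.
Circular molecule, 6 cuts → 6 fragments:
  41–67 → 27 bp
  68–74 → 7 bp
  75–84 → 10 bp
  85–111 → 27 bp
  112–217 → 106 bp
  218–255 then 1–40 → 38 + 40 = 78 bp
Sorted largest to smallest: 106, 78, 27, 27, 10, 7 bp.

106, 78, 27, 27, 10, 7 bp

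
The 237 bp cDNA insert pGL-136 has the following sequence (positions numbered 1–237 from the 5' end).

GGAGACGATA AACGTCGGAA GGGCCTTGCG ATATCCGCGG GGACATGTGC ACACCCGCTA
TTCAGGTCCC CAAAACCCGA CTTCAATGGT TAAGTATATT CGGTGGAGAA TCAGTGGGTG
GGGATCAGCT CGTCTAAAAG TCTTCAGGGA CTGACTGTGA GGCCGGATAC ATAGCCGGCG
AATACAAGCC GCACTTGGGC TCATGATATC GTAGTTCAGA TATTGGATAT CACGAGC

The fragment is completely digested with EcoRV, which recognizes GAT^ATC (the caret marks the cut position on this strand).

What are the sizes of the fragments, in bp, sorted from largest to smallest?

EcoRV sites (GATATC) start at positions 30, 205, 226.
EcoRV cuts after base 3 of each site, so after positions 32, 207, 228.
Linear molecule, 3 cuts → 4 fragments:
  1–32 → 32 bp
  33–207 → 175 bp
  208–228 → 21 bp
  229–237 → 9 bp
Sorted largest to smallest: 175, 32, 21, 9 bp.

175, 32, 21, 9 bp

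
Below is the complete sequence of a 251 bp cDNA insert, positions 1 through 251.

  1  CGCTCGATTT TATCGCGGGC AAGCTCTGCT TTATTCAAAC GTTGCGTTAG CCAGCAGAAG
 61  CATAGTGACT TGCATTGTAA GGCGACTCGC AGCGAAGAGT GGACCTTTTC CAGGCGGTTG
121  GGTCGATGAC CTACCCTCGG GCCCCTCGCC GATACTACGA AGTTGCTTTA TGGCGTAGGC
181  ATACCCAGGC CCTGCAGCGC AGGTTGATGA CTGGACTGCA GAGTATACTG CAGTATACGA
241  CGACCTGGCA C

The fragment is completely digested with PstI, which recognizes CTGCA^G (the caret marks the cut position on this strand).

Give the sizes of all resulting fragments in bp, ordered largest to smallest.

196, 24, 19, 12 bp

PstI sites (CTGCAG) start at positions 192, 216, 228.
PstI cuts after base 5 of each site (before the last base), so after positions 196, 220, 232.
Linear molecule, 3 cuts → 4 fragments:
  1–196 → 196 bp
  197–220 → 24 bp
  221–232 → 12 bp
  233–251 → 19 bp
Sorted largest to smallest: 196, 24, 19, 12 bp.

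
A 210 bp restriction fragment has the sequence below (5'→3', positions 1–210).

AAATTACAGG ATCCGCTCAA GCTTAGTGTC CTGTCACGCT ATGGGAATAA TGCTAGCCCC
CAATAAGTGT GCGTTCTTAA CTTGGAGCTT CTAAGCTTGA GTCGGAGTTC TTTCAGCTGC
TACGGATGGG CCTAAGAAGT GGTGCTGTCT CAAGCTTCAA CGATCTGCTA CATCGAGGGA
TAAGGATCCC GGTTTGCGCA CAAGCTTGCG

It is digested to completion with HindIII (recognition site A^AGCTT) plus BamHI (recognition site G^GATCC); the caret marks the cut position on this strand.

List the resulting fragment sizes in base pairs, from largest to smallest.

74, 59, 32, 18, 10, 9, 8 bp

HindIII sites (AAGCTT) start at positions 19, 93, 152, 202.
HindIII cuts after the first base of each site, so after positions 19, 93, 152, 202.
BamHI sites (GGATCC) start at positions 9, 184.
BamHI cuts after the first base of each site, so after positions 9, 184.
Combined cut positions: 9, 19, 93, 152, 184, 202.
Linear molecule, 6 cuts → 7 fragments:
  1–9 → 9 bp
  10–19 → 10 bp
  20–93 → 74 bp
  94–152 → 59 bp
  153–184 → 32 bp
  185–202 → 18 bp
  203–210 → 8 bp
Sorted largest to smallest: 74, 59, 32, 18, 10, 9, 8 bp.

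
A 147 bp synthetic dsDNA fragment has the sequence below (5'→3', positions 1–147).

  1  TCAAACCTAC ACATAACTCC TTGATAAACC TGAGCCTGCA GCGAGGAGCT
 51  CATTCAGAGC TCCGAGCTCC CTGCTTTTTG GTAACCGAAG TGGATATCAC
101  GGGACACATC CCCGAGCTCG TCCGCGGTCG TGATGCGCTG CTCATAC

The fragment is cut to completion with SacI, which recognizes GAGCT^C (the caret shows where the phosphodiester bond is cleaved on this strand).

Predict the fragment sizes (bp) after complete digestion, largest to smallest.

50, 50, 29, 11, 7 bp

SacI sites (GAGCTC) start at positions 46, 57, 64, 114.
SacI cuts after base 5 of each site (before the last base), so after positions 50, 61, 68, 118.
Linear molecule, 4 cuts → 5 fragments:
  1–50 → 50 bp
  51–61 → 11 bp
  62–68 → 7 bp
  69–118 → 50 bp
  119–147 → 29 bp
Sorted largest to smallest: 50, 50, 29, 11, 7 bp.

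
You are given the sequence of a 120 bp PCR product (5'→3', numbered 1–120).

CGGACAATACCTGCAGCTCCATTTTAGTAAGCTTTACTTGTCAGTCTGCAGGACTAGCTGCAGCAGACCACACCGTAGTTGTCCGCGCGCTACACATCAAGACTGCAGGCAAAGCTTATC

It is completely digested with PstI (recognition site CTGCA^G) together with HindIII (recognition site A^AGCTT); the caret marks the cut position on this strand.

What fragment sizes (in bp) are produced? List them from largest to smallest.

45, 21, 15, 14, 12, 8, 5 bp

PstI sites (CTGCAG) start at positions 11, 46, 58, 103.
PstI cuts after base 5 of each site (before the last base), so after positions 15, 50, 62, 107.
HindIII sites (AAGCTT) start at positions 29, 112.
HindIII cuts after the first base of each site, so after positions 29, 112.
Combined cut positions: 15, 29, 50, 62, 107, 112.
Linear molecule, 6 cuts → 7 fragments:
  1–15 → 15 bp
  16–29 → 14 bp
  30–50 → 21 bp
  51–62 → 12 bp
  63–107 → 45 bp
  108–112 → 5 bp
  113–120 → 8 bp
Sorted largest to smallest: 45, 21, 15, 14, 12, 8, 5 bp.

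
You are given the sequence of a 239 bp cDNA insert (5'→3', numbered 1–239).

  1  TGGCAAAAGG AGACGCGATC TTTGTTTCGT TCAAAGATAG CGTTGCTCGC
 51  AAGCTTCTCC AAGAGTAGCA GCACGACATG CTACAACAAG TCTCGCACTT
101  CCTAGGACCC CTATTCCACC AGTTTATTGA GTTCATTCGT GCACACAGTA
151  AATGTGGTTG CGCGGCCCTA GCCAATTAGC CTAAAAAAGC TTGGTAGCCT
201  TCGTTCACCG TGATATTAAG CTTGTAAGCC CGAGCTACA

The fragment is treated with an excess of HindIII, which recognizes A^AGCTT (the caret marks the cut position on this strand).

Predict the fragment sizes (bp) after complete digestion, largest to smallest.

136, 51, 31, 21 bp

HindIII sites (AAGCTT) start at positions 51, 187, 218.
HindIII cuts after the first base of each site, so after positions 51, 187, 218.
Linear molecule, 3 cuts → 4 fragments:
  1–51 → 51 bp
  52–187 → 136 bp
  188–218 → 31 bp
  219–239 → 21 bp
Sorted largest to smallest: 136, 51, 31, 21 bp.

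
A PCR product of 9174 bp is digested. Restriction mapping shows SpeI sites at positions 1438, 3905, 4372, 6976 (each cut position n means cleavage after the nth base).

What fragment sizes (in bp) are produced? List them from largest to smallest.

Linear molecule, 4 cuts → 5 fragments:
  1438 − 0 = 1438 bp
  3905 − 1438 = 2467 bp
  4372 − 3905 = 467 bp
  6976 − 4372 = 2604 bp
  9174 − 6976 = 2198 bp
Sorted largest to smallest: 2604, 2467, 2198, 1438, 467 bp.

2604, 2467, 2198, 1438, 467 bp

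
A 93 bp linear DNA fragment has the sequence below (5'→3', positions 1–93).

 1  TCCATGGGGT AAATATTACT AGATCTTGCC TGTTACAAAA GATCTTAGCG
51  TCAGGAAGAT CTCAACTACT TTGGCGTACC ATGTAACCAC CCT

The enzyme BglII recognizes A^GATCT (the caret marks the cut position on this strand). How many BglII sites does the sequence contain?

3

AGATCT occurs starting at positions 21, 40, 57.
BglII cuts at 3 sites.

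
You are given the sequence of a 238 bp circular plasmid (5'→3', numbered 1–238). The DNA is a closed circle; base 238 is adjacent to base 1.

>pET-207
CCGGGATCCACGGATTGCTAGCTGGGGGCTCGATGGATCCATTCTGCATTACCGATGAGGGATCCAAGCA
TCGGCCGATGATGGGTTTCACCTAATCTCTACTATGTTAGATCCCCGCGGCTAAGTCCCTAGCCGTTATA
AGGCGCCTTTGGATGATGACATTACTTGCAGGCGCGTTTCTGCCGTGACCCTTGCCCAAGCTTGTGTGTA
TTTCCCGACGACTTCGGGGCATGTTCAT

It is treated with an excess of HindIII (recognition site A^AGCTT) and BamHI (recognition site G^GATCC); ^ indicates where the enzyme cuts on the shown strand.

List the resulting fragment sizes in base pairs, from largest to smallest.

138, 44, 31, 25 bp

The HindIII site (AAGCTT) starts at position 198.
HindIII cuts after the first base of each site, so after position 198.
BamHI sites (GGATCC) start at positions 4, 35, 60.
BamHI cuts after the first base of each site, so after positions 4, 35, 60.
Combined cut positions: 4, 35, 60, 198.
Circular molecule, 4 cuts → 4 fragments:
  5–35 → 31 bp
  36–60 → 25 bp
  61–198 → 138 bp
  199–238 then 1–4 → 40 + 4 = 44 bp
Sorted largest to smallest: 138, 44, 31, 25 bp.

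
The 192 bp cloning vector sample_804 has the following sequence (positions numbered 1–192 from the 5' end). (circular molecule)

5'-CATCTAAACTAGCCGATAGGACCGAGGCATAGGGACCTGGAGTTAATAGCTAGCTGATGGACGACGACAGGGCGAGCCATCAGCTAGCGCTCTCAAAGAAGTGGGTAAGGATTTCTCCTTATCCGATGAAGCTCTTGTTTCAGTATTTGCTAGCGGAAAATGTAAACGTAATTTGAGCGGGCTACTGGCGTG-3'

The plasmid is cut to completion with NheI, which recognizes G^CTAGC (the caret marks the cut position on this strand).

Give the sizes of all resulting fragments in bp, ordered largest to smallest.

NheI sites (GCTAGC) start at positions 49, 83, 149.
NheI cuts after the first base of each site, so after positions 49, 83, 149.
Circular molecule, 3 cuts → 3 fragments:
  50–83 → 34 bp
  84–149 → 66 bp
  150–192 then 1–49 → 43 + 49 = 92 bp
Sorted largest to smallest: 92, 66, 34 bp.

92, 66, 34 bp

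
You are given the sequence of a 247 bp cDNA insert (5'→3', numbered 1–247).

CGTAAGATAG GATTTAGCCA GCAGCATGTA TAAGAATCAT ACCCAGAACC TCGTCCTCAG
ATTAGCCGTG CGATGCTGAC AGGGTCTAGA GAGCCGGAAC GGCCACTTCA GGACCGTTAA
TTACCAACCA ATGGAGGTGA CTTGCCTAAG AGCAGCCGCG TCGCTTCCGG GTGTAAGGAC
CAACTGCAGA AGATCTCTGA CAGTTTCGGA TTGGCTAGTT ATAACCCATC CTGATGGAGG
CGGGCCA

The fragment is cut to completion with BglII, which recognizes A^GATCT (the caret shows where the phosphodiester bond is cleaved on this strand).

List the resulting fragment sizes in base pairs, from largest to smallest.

The BglII site (AGATCT) starts at position 191.
BglII cuts after the first base of each site, so after position 191.
Linear molecule, 1 cut → 2 fragments:
  1–191 → 191 bp
  192–247 → 56 bp
Sorted largest to smallest: 191, 56 bp.

191, 56 bp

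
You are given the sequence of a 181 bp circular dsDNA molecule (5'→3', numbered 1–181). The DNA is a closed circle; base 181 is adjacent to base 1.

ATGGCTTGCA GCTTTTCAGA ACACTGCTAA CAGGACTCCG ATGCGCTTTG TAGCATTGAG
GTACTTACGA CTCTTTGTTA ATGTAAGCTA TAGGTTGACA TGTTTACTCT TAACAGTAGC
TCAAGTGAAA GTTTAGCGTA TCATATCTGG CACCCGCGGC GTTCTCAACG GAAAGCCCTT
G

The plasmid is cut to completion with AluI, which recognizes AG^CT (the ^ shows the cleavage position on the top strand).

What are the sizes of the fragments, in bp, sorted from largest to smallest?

AluI sites (AGCT) start at positions 10, 86, 118.
AluI cuts after base 2 of each site, so after positions 11, 87, 119.
Circular molecule, 3 cuts → 3 fragments:
  12–87 → 76 bp
  88–119 → 32 bp
  120–181 then 1–11 → 62 + 11 = 73 bp
Sorted largest to smallest: 76, 73, 32 bp.

76, 73, 32 bp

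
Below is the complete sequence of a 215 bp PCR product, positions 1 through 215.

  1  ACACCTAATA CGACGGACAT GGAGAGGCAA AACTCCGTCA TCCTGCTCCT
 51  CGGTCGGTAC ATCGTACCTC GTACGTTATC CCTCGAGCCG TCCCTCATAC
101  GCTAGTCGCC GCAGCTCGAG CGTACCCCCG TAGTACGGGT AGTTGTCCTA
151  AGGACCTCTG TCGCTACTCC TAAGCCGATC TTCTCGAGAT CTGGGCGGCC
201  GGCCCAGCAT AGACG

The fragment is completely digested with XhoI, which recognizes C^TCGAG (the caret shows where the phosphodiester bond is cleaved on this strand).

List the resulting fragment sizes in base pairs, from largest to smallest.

XhoI sites (CTCGAG) start at positions 82, 115, 183.
XhoI cuts after the first base of each site, so after positions 82, 115, 183.
Linear molecule, 3 cuts → 4 fragments:
  1–82 → 82 bp
  83–115 → 33 bp
  116–183 → 68 bp
  184–215 → 32 bp
Sorted largest to smallest: 82, 68, 33, 32 bp.

82, 68, 33, 32 bp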